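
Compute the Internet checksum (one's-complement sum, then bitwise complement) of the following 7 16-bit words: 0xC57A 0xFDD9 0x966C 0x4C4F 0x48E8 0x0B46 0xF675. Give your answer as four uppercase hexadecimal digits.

0F4B

One's-complement addition (fold any carry out of bit 15 back into bit 0):
  0xC57A + 0xFDD9 = 0x1C353 → wrap carry → 0xC354
  0xC354 + 0x966C = 0x159C0 → wrap carry → 0x59C1
  0x59C1 + 0x4C4F = 0x0A610
  0xA610 + 0x48E8 = 0x0EEF8
  0xEEF8 + 0x0B46 = 0x0FA3E
  0xFA3E + 0xF675 = 0x1F0B3 → wrap carry → 0xF0B4
One's-complement sum = 0xF0B4.
Checksum = ~0xF0B4 & 0xFFFF = 0x0F4B.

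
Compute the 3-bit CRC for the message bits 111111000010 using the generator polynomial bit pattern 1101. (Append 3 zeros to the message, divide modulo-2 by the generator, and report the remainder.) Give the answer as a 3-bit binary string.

101

Append 3 zeros: 111111000010000. Divide by 1101 (XOR where the leading bit is 1):
  pos 0: 1111 XOR 1101 = 0010
  pos 2: 1011 XOR 1101 = 0110
  pos 3: 1100 XOR 1101 = 0001
  pos 6: 1000 XOR 1101 = 0101
  pos 7: 1011 XOR 1101 = 0110
  pos 8: 1100 XOR 1101 = 0001
  pos 11: 1000 XOR 1101 = 0101
Remainder (last 3 bits) = 101. This is the CRC / FCS.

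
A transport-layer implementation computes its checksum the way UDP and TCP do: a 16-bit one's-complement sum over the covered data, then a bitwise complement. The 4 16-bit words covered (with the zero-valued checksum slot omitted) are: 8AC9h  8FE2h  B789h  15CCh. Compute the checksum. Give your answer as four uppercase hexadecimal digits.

17FE

One's-complement addition (fold any carry out of bit 15 back into bit 0):
  0x8AC9 + 0x8FE2 = 0x11AAB → wrap carry → 0x1AAC
  0x1AAC + 0xB789 = 0x0D235
  0xD235 + 0x15CC = 0x0E801
One's-complement sum = 0xE801.
Checksum = ~0xE801 & 0xFFFF = 0x17FE.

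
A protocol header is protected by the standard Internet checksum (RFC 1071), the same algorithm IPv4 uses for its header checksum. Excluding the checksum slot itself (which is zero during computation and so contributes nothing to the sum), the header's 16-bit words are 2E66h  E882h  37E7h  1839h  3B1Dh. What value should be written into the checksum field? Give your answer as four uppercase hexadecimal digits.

One's-complement addition (fold any carry out of bit 15 back into bit 0):
  0x2E66 + 0xE882 = 0x116E8 → wrap carry → 0x16E9
  0x16E9 + 0x37E7 = 0x04ED0
  0x4ED0 + 0x1839 = 0x06709
  0x6709 + 0x3B1D = 0x0A226
One's-complement sum = 0xA226.
Checksum = ~0xA226 & 0xFFFF = 0x5DD9.

5DD9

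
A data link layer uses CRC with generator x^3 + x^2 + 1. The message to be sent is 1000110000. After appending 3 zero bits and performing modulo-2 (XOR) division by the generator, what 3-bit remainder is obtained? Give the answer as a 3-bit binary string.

Append 3 zeros: 1000110000000. Divide by 1101 (XOR where the leading bit is 1):
  pos 0: 1000 XOR 1101 = 0101
  pos 1: 1011 XOR 1101 = 0110
  pos 2: 1101 XOR 1101 = 0000
Remainder (last 3 bits) = 000. This is the CRC / FCS.

000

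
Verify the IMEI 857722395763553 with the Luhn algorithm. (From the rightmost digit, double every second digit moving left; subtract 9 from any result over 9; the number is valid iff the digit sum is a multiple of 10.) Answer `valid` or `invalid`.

From the right, keep odd positions and double even positions (subtract 9 from any doubled value over 9):
  doubled (positions 2,4,...): 1 6 5 9 4 5 1 → sum 31
  kept (positions 1,3,...): 3 5 6 5 3 2 7 8 → sum 39
Total = 70.
70 mod 10 = 0, so the number is valid.

valid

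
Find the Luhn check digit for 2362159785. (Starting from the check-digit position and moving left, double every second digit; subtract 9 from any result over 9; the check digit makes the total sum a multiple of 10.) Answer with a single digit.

Partial digits right→left: 5 8 7 9 5 1 2 6 3 2
Double every second digit counting from the check-digit position (so the 1st, 3rd, 5th, ... of the partial from the right).
  doubled (with −9 where >9): 1 5 1 4 6 → sum 17
  kept as-is: 8 9 1 6 2 → sum 26
Total = 17 + 26 = 43.
Check digit = (10 − (43 mod 10)) mod 10 = 7.

7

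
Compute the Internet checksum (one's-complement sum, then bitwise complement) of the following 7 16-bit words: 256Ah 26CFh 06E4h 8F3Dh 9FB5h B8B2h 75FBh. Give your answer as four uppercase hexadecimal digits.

One's-complement addition (fold any carry out of bit 15 back into bit 0):
  0x256A + 0x26CF = 0x04C39
  0x4C39 + 0x06E4 = 0x0531D
  0x531D + 0x8F3D = 0x0E25A
  0xE25A + 0x9FB5 = 0x1820F → wrap carry → 0x8210
  0x8210 + 0xB8B2 = 0x13AC2 → wrap carry → 0x3AC3
  0x3AC3 + 0x75FB = 0x0B0BE
One's-complement sum = 0xB0BE.
Checksum = ~0xB0BE & 0xFFFF = 0x4F41.

4F41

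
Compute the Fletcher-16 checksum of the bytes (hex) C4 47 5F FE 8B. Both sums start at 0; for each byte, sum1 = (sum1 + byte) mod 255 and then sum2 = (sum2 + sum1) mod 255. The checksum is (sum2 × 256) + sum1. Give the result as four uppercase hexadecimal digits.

Running sums (mod 255):
  after byte 0 (C4): sum1=196, sum2=196
  after byte 1 (47): sum1=12, sum2=208
  after byte 2 (5F): sum1=107, sum2=60
  after byte 3 (FE): sum1=106, sum2=166
  after byte 4 (8B): sum1=245, sum2=156
Checksum = sum2·256 + sum1 = 156·256 + 245 = 40181 = 0x9CF5.

9CF5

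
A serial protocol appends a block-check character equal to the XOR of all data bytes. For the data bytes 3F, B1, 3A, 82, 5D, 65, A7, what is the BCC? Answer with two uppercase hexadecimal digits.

A9

XOR the bytes together:
  start with 0x3F
  0x3F ⊕ 0xB1 = 0x8E
  0x8E ⊕ 0x3A = 0xB4
  0xB4 ⊕ 0x82 = 0x36
  0x36 ⊕ 0x5D = 0x6B
  0x6B ⊕ 0x65 = 0x0E
  0x0E ⊕ 0xA7 = 0xA9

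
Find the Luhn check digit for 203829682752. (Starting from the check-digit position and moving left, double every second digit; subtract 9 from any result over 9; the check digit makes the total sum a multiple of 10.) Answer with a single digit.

Partial digits right→left: 2 5 7 2 8 6 9 2 8 3 0 2
Double every second digit counting from the check-digit position (so the 1st, 3rd, 5th, ... of the partial from the right).
  doubled (with −9 where >9): 4 5 7 9 7 0 → sum 32
  kept as-is: 5 2 6 2 3 2 → sum 20
Total = 32 + 20 = 52.
Check digit = (10 − (52 mod 10)) mod 10 = 8.

8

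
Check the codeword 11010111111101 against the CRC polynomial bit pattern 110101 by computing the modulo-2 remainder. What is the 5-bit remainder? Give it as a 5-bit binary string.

11100

Modulo-2 division of 11010111111101 by 110101:
  pos 0: 110101 XOR 110101 = 000000
  pos 6: 111111 XOR 110101 = 001010
  pos 8: 101001 XOR 110101 = 011100
Remainder = 11100 (nonzero — an error is detected).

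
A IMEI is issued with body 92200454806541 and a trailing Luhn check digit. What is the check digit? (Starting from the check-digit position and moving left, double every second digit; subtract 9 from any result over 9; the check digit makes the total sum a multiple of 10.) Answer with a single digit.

3

Partial digits right→left: 1 4 5 6 0 8 4 5 4 0 0 2 2 9
Double every second digit counting from the check-digit position (so the 1st, 3rd, 5th, ... of the partial from the right).
  doubled (with −9 where >9): 2 1 0 8 8 0 4 → sum 23
  kept as-is: 4 6 8 5 0 2 9 → sum 34
Total = 23 + 34 = 57.
Check digit = (10 − (57 mod 10)) mod 10 = 3.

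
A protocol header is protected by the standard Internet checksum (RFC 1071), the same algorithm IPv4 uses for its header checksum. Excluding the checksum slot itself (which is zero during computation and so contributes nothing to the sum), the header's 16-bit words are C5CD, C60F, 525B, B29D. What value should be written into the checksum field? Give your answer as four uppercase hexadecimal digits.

One's-complement addition (fold any carry out of bit 15 back into bit 0):
  0xC5CD + 0xC60F = 0x18BDC → wrap carry → 0x8BDD
  0x8BDD + 0x525B = 0x0DE38
  0xDE38 + 0xB29D = 0x190D5 → wrap carry → 0x90D6
One's-complement sum = 0x90D6.
Checksum = ~0x90D6 & 0xFFFF = 0x6F29.

6F29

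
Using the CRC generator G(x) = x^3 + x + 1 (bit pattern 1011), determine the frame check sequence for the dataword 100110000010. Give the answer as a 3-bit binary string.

010

Append 3 zeros: 100110000010000. Divide by 1011 (XOR where the leading bit is 1):
  pos 0: 1001 XOR 1011 = 0010
  pos 2: 1010 XOR 1011 = 0001
  pos 5: 1000 XOR 1011 = 0011
  pos 7: 1101 XOR 1011 = 0110
  pos 8: 1100 XOR 1011 = 0111
  pos 9: 1110 XOR 1011 = 0101
  pos 10: 1010 XOR 1011 = 0001
Remainder (last 3 bits) = 010. This is the CRC / FCS.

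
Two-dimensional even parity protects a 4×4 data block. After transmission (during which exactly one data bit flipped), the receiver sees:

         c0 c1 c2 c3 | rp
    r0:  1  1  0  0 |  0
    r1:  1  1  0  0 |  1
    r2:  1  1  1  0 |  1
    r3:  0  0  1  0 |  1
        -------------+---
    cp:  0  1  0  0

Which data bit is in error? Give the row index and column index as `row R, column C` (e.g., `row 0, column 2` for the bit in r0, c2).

Recompute each row's even parity and compare to rp:
  r0: data parity 0, sent rp 0 → ok
  r1: data parity 0, sent rp 1 → mismatch
  r2: data parity 1, sent rp 1 → ok
  r3: data parity 1, sent rp 1 → ok
Recompute each column's even parity and compare to cp:
  c0: data parity 1, sent cp 0 → mismatch
  c1: data parity 1, sent cp 1 → ok
  c2: data parity 0, sent cp 0 → ok
  c3: data parity 0, sent cp 0 → ok
Exactly one row (r1) and one column (c0) fail → the flipped bit is at their intersection.

row 1, column 0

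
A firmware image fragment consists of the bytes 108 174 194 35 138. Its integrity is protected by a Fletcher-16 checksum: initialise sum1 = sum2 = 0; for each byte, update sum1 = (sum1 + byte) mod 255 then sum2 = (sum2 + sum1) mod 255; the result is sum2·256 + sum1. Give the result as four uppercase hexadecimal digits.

Running sums (mod 255):
  after byte 0 (108): sum1=108, sum2=108
  after byte 1 (174): sum1=27, sum2=135
  after byte 2 (194): sum1=221, sum2=101
  after byte 3 (35): sum1=1, sum2=102
  after byte 4 (138): sum1=139, sum2=241
Checksum = sum2·256 + sum1 = 241·256 + 139 = 61835 = 0xF18B.

F18B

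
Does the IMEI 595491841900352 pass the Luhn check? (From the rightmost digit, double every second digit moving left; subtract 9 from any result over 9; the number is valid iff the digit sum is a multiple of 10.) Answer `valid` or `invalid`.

valid

From the right, keep odd positions and double even positions (subtract 9 from any doubled value over 9):
  doubled (positions 2,4,...): 1 0 9 8 2 8 9 → sum 37
  kept (positions 1,3,...): 2 3 0 1 8 9 5 5 → sum 33
Total = 70.
70 mod 10 = 0, so the number is valid.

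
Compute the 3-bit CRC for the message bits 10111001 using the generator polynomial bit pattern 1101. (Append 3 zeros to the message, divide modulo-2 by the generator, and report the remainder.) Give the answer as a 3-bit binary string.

Append 3 zeros: 10111001000. Divide by 1101 (XOR where the leading bit is 1):
  pos 0: 1011 XOR 1101 = 0110
  pos 1: 1101 XOR 1101 = 0000
  pos 7: 1000 XOR 1101 = 0101
Remainder (last 3 bits) = 101. This is the CRC / FCS.

101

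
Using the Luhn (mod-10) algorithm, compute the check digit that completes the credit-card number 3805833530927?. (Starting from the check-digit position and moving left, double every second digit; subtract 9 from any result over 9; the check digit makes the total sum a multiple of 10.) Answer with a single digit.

Partial digits right→left: 7 2 9 0 3 5 3 3 8 5 0 8 3
Double every second digit counting from the check-digit position (so the 1st, 3rd, 5th, ... of the partial from the right).
  doubled (with −9 where >9): 5 9 6 6 7 0 6 → sum 39
  kept as-is: 2 0 5 3 5 8 → sum 23
Total = 39 + 23 = 62.
Check digit = (10 − (62 mod 10)) mod 10 = 8.

8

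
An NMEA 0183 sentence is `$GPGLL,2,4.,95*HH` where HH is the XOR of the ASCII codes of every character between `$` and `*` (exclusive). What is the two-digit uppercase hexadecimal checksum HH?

XOR the ASCII codes of the payload characters:
  'G' = 0x47 → acc = 0x47
  'P' = 0x50 → acc = 0x17
  'G' = 0x47 → acc = 0x50
  'L' = 0x4C → acc = 0x1C
  'L' = 0x4C → acc = 0x50
  ',' = 0x2C → acc = 0x7C
  '2' = 0x32 → acc = 0x4E
  ',' = 0x2C → acc = 0x62
  '4' = 0x34 → acc = 0x56
  '.' = 0x2E → acc = 0x78
  ',' = 0x2C → acc = 0x54
  '9' = 0x39 → acc = 0x6D
  '5' = 0x35 → acc = 0x58
Checksum = 0x58.

58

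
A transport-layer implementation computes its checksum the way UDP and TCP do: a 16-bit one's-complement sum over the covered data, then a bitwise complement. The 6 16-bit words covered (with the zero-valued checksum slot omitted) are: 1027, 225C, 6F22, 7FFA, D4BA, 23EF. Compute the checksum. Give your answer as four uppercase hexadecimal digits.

One's-complement addition (fold any carry out of bit 15 back into bit 0):
  0x1027 + 0x225C = 0x03283
  0x3283 + 0x6F22 = 0x0A1A5
  0xA1A5 + 0x7FFA = 0x1219F → wrap carry → 0x21A0
  0x21A0 + 0xD4BA = 0x0F65A
  0xF65A + 0x23EF = 0x11A49 → wrap carry → 0x1A4A
One's-complement sum = 0x1A4A.
Checksum = ~0x1A4A & 0xFFFF = 0xE5B5.

E5B5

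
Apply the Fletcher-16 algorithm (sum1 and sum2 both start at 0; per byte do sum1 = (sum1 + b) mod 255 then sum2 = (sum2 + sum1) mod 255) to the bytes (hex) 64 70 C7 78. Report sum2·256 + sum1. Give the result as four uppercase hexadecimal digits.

Running sums (mod 255):
  after byte 0 (64): sum1=100, sum2=100
  after byte 1 (70): sum1=212, sum2=57
  after byte 2 (C7): sum1=156, sum2=213
  after byte 3 (78): sum1=21, sum2=234
Checksum = sum2·256 + sum1 = 234·256 + 21 = 59925 = 0xEA15.

EA15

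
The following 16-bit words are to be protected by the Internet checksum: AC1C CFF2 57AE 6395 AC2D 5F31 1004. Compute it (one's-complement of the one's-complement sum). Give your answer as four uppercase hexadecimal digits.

AD49

One's-complement addition (fold any carry out of bit 15 back into bit 0):
  0xAC1C + 0xCFF2 = 0x17C0E → wrap carry → 0x7C0F
  0x7C0F + 0x57AE = 0x0D3BD
  0xD3BD + 0x6395 = 0x13752 → wrap carry → 0x3753
  0x3753 + 0xAC2D = 0x0E380
  0xE380 + 0x5F31 = 0x142B1 → wrap carry → 0x42B2
  0x42B2 + 0x1004 = 0x052B6
One's-complement sum = 0x52B6.
Checksum = ~0x52B6 & 0xFFFF = 0xAD49.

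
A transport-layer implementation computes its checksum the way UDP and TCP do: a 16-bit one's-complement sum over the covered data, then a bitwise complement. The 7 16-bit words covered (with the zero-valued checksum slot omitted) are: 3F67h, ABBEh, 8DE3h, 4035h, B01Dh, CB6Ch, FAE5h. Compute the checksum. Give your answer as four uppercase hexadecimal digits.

One's-complement addition (fold any carry out of bit 15 back into bit 0):
  0x3F67 + 0xABBE = 0x0EB25
  0xEB25 + 0x8DE3 = 0x17908 → wrap carry → 0x7909
  0x7909 + 0x4035 = 0x0B93E
  0xB93E + 0xB01D = 0x1695B → wrap carry → 0x695C
  0x695C + 0xCB6C = 0x134C8 → wrap carry → 0x34C9
  0x34C9 + 0xFAE5 = 0x12FAE → wrap carry → 0x2FAF
One's-complement sum = 0x2FAF.
Checksum = ~0x2FAF & 0xFFFF = 0xD050.

D050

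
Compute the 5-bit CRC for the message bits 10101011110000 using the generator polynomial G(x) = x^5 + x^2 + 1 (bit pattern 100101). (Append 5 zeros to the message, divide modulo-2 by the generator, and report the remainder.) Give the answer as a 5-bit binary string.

Append 5 zeros: 1010101111000000000. Divide by 100101 (XOR where the leading bit is 1):
  pos 0: 101010 XOR 100101 = 001111
  pos 2: 111111 XOR 100101 = 011010
  pos 3: 110101 XOR 100101 = 010000
  pos 4: 100001 XOR 100101 = 000100
  pos 7: 100000 XOR 100101 = 000101
  pos 10: 101000 XOR 100101 = 001101
  pos 12: 110100 XOR 100101 = 010001
  pos 13: 100010 XOR 100101 = 000111
Remainder (last 5 bits) = 00111. This is the CRC / FCS.

00111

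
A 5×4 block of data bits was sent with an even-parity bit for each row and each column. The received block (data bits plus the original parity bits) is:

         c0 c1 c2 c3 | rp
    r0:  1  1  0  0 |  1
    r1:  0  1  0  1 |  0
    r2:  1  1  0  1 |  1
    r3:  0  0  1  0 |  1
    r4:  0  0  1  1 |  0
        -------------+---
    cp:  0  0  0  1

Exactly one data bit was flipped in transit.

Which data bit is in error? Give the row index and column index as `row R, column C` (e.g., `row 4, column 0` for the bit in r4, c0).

Recompute each row's even parity and compare to rp:
  r0: data parity 0, sent rp 1 → mismatch
  r1: data parity 0, sent rp 0 → ok
  r2: data parity 1, sent rp 1 → ok
  r3: data parity 1, sent rp 1 → ok
  r4: data parity 0, sent rp 0 → ok
Recompute each column's even parity and compare to cp:
  c0: data parity 0, sent cp 0 → ok
  c1: data parity 1, sent cp 0 → mismatch
  c2: data parity 0, sent cp 0 → ok
  c3: data parity 1, sent cp 1 → ok
Exactly one row (r0) and one column (c1) fail → the flipped bit is at their intersection.

row 0, column 1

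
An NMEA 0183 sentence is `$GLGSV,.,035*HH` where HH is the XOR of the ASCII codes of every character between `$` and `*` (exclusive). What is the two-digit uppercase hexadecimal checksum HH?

XOR the ASCII codes of the payload characters:
  'G' = 0x47 → acc = 0x47
  'L' = 0x4C → acc = 0x0B
  'G' = 0x47 → acc = 0x4C
  'S' = 0x53 → acc = 0x1F
  'V' = 0x56 → acc = 0x49
  ',' = 0x2C → acc = 0x65
  '.' = 0x2E → acc = 0x4B
  ',' = 0x2C → acc = 0x67
  '0' = 0x30 → acc = 0x57
  '3' = 0x33 → acc = 0x64
  '5' = 0x35 → acc = 0x51
Checksum = 0x51.

51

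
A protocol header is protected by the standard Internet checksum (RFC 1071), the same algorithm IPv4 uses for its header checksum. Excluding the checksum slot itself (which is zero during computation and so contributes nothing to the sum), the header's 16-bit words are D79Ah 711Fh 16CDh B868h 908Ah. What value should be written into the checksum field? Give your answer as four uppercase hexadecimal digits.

5785

One's-complement addition (fold any carry out of bit 15 back into bit 0):
  0xD79A + 0x711F = 0x148B9 → wrap carry → 0x48BA
  0x48BA + 0x16CD = 0x05F87
  0x5F87 + 0xB868 = 0x117EF → wrap carry → 0x17F0
  0x17F0 + 0x908A = 0x0A87A
One's-complement sum = 0xA87A.
Checksum = ~0xA87A & 0xFFFF = 0x5785.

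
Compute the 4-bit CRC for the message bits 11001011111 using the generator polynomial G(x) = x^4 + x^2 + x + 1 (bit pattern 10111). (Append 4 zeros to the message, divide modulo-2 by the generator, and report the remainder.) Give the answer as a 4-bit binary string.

Append 4 zeros: 110010111110000. Divide by 10111 (XOR where the leading bit is 1):
  pos 0: 11001 XOR 10111 = 01110
  pos 1: 11100 XOR 10111 = 01011
  pos 2: 10111 XOR 10111 = 00000
  pos 7: 11110 XOR 10111 = 01001
  pos 8: 10010 XOR 10111 = 00101
  pos 10: 10100 XOR 10111 = 00011
Remainder (last 4 bits) = 0011. This is the CRC / FCS.

0011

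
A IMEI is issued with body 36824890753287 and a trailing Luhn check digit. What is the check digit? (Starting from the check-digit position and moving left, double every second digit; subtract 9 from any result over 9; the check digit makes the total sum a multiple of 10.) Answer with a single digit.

4

Partial digits right→left: 7 8 2 3 5 7 0 9 8 4 2 8 6 3
Double every second digit counting from the check-digit position (so the 1st, 3rd, 5th, ... of the partial from the right).
  doubled (with −9 where >9): 5 4 1 0 7 4 3 → sum 24
  kept as-is: 8 3 7 9 4 8 3 → sum 42
Total = 24 + 42 = 66.
Check digit = (10 − (66 mod 10)) mod 10 = 4.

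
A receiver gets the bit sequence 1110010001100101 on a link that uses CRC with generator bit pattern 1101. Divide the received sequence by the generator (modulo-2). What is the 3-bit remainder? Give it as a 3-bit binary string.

Modulo-2 division of 1110010001100101 by 1101:
  pos 0: 1110 XOR 1101 = 0011
  pos 2: 1101 XOR 1101 = 0000
  pos 9: 1100 XOR 1101 = 0001
  pos 12: 1101 XOR 1101 = 0000
Remainder = 000 (zero — the frame passes the CRC check).

000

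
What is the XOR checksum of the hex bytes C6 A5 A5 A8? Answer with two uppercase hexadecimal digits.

6E

XOR the bytes together:
  start with 0xC6
  0xC6 ⊕ 0xA5 = 0x63
  0x63 ⊕ 0xA5 = 0xC6
  0xC6 ⊕ 0xA8 = 0x6E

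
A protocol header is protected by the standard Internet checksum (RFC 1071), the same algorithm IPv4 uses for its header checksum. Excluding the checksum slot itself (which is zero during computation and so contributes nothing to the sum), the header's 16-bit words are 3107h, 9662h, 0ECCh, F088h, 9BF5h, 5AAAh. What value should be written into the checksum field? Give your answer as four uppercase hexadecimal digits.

One's-complement addition (fold any carry out of bit 15 back into bit 0):
  0x3107 + 0x9662 = 0x0C769
  0xC769 + 0x0ECC = 0x0D635
  0xD635 + 0xF088 = 0x1C6BD → wrap carry → 0xC6BE
  0xC6BE + 0x9BF5 = 0x162B3 → wrap carry → 0x62B4
  0x62B4 + 0x5AAA = 0x0BD5E
One's-complement sum = 0xBD5E.
Checksum = ~0xBD5E & 0xFFFF = 0x42A1.

42A1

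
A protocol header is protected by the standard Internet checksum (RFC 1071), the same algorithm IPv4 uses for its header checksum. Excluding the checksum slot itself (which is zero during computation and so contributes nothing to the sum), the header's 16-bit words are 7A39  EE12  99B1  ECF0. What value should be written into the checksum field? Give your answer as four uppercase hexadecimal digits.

One's-complement addition (fold any carry out of bit 15 back into bit 0):
  0x7A39 + 0xEE12 = 0x1684B → wrap carry → 0x684C
  0x684C + 0x99B1 = 0x101FD → wrap carry → 0x01FE
  0x01FE + 0xECF0 = 0x0EEEE
One's-complement sum = 0xEEEE.
Checksum = ~0xEEEE & 0xFFFF = 0x1111.

1111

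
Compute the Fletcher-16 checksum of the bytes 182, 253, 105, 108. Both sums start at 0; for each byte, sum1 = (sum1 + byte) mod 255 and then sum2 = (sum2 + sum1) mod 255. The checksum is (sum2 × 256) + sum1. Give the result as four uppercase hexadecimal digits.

Running sums (mod 255):
  after byte 0 (182): sum1=182, sum2=182
  after byte 1 (253): sum1=180, sum2=107
  after byte 2 (105): sum1=30, sum2=137
  after byte 3 (108): sum1=138, sum2=20
Checksum = sum2·256 + sum1 = 20·256 + 138 = 5258 = 0x148A.

148A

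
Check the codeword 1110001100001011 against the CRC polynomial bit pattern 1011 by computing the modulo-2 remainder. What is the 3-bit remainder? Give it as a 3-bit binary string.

000

Modulo-2 division of 1110001100001011 by 1011:
  pos 0: 1110 XOR 1011 = 0101
  pos 1: 1010 XOR 1011 = 0001
  pos 4: 1011 XOR 1011 = 0000
  pos 12: 1011 XOR 1011 = 0000
Remainder = 000 (zero — the frame passes the CRC check).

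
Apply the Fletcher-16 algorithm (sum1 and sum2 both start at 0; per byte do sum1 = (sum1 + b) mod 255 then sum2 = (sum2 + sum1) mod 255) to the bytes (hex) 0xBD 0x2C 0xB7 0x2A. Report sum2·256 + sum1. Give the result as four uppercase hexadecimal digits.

15CB

Running sums (mod 255):
  after byte 0 (0xBD): sum1=189, sum2=189
  after byte 1 (0x2C): sum1=233, sum2=167
  after byte 2 (0xB7): sum1=161, sum2=73
  after byte 3 (0x2A): sum1=203, sum2=21
Checksum = sum2·256 + sum1 = 21·256 + 203 = 5579 = 0x15CB.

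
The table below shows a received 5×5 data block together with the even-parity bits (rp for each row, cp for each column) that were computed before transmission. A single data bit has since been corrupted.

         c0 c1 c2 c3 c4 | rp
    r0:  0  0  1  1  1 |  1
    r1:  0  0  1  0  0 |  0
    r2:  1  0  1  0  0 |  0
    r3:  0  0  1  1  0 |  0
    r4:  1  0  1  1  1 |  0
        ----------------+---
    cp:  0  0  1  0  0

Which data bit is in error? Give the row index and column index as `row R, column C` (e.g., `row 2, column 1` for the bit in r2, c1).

Recompute each row's even parity and compare to rp:
  r0: data parity 1, sent rp 1 → ok
  r1: data parity 1, sent rp 0 → mismatch
  r2: data parity 0, sent rp 0 → ok
  r3: data parity 0, sent rp 0 → ok
  r4: data parity 0, sent rp 0 → ok
Recompute each column's even parity and compare to cp:
  c0: data parity 0, sent cp 0 → ok
  c1: data parity 0, sent cp 0 → ok
  c2: data parity 1, sent cp 1 → ok
  c3: data parity 1, sent cp 0 → mismatch
  c4: data parity 0, sent cp 0 → ok
Exactly one row (r1) and one column (c3) fail → the flipped bit is at their intersection.

row 1, column 3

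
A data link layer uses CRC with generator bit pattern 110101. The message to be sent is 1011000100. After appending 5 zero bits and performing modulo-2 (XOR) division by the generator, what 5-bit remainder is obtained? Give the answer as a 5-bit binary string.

00011

Append 5 zeros: 101100010000000. Divide by 110101 (XOR where the leading bit is 1):
  pos 0: 101100 XOR 110101 = 011001
  pos 1: 110010 XOR 110101 = 000111
  pos 4: 111100 XOR 110101 = 001001
  pos 6: 100100 XOR 110101 = 010001
  pos 7: 100010 XOR 110101 = 010111
  pos 8: 101110 XOR 110101 = 011011
  pos 9: 110110 XOR 110101 = 000011
Remainder (last 5 bits) = 00011. This is the CRC / FCS.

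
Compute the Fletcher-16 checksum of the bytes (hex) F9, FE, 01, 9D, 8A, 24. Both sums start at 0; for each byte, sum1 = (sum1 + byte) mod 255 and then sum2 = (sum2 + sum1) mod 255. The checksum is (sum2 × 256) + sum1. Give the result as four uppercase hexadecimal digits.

Running sums (mod 255):
  after byte 0 (F9): sum1=249, sum2=249
  after byte 1 (FE): sum1=248, sum2=242
  after byte 2 (01): sum1=249, sum2=236
  after byte 3 (9D): sum1=151, sum2=132
  after byte 4 (8A): sum1=34, sum2=166
  after byte 5 (24): sum1=70, sum2=236
Checksum = sum2·256 + sum1 = 236·256 + 70 = 60486 = 0xEC46.

EC46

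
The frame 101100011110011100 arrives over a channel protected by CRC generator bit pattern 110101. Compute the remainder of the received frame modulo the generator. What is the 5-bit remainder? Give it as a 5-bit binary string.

00000

Modulo-2 division of 101100011110011100 by 110101:
  pos 0: 101100 XOR 110101 = 011001
  pos 1: 110010 XOR 110101 = 000111
  pos 4: 111111 XOR 110101 = 001010
  pos 6: 101010 XOR 110101 = 011111
  pos 7: 111110 XOR 110101 = 001011
  pos 9: 101111 XOR 110101 = 011010
  pos 10: 110101 XOR 110101 = 000000
Remainder = 00000 (zero — the frame passes the CRC check).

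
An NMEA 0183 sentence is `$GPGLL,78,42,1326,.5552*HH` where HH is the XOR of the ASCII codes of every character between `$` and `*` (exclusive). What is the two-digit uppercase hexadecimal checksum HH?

XOR the ASCII codes of the payload characters:
  'G' = 0x47 → acc = 0x47
  'P' = 0x50 → acc = 0x17
  'G' = 0x47 → acc = 0x50
  'L' = 0x4C → acc = 0x1C
  'L' = 0x4C → acc = 0x50
  ',' = 0x2C → acc = 0x7C
  '7' = 0x37 → acc = 0x4B
  '8' = 0x38 → acc = 0x73
  ',' = 0x2C → acc = 0x5F
  '4' = 0x34 → acc = 0x6B
  '2' = 0x32 → acc = 0x59
  ',' = 0x2C → acc = 0x75
  '1' = 0x31 → acc = 0x44
  '3' = 0x33 → acc = 0x77
  '2' = 0x32 → acc = 0x45
  '6' = 0x36 → acc = 0x73
  ',' = 0x2C → acc = 0x5F
  '.' = 0x2E → acc = 0x71
  '5' = 0x35 → acc = 0x44
  '5' = 0x35 → acc = 0x71
  '5' = 0x35 → acc = 0x44
  '2' = 0x32 → acc = 0x76
Checksum = 0x76.

76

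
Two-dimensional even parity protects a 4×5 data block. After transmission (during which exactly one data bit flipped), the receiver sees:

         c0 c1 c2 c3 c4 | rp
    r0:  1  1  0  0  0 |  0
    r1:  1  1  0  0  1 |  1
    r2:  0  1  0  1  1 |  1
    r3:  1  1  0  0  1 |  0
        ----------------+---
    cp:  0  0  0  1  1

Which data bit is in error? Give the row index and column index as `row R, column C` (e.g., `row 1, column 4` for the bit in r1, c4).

Recompute each row's even parity and compare to rp:
  r0: data parity 0, sent rp 0 → ok
  r1: data parity 1, sent rp 1 → ok
  r2: data parity 1, sent rp 1 → ok
  r3: data parity 1, sent rp 0 → mismatch
Recompute each column's even parity and compare to cp:
  c0: data parity 1, sent cp 0 → mismatch
  c1: data parity 0, sent cp 0 → ok
  c2: data parity 0, sent cp 0 → ok
  c3: data parity 1, sent cp 1 → ok
  c4: data parity 1, sent cp 1 → ok
Exactly one row (r3) and one column (c0) fail → the flipped bit is at their intersection.

row 3, column 0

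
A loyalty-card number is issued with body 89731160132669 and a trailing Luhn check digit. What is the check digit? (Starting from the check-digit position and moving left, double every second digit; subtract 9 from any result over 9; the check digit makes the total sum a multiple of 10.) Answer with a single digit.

Partial digits right→left: 9 6 6 2 3 1 0 6 1 1 3 7 9 8
Double every second digit counting from the check-digit position (so the 1st, 3rd, 5th, ... of the partial from the right).
  doubled (with −9 where >9): 9 3 6 0 2 6 9 → sum 35
  kept as-is: 6 2 1 6 1 7 8 → sum 31
Total = 35 + 31 = 66.
Check digit = (10 − (66 mod 10)) mod 10 = 4.

4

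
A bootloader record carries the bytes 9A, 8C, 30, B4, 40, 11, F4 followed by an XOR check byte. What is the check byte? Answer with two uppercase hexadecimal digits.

XOR the bytes together:
  start with 0x9A
  0x9A ⊕ 0x8C = 0x16
  0x16 ⊕ 0x30 = 0x26
  0x26 ⊕ 0xB4 = 0x92
  0x92 ⊕ 0x40 = 0xD2
  0xD2 ⊕ 0x11 = 0xC3
  0xC3 ⊕ 0xF4 = 0x37

37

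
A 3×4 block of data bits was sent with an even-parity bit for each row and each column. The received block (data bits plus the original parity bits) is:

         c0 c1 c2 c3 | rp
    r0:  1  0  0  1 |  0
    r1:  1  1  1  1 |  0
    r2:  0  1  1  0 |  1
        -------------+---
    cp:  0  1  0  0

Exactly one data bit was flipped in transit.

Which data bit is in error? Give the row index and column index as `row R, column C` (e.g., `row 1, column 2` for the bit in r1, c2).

row 2, column 1

Recompute each row's even parity and compare to rp:
  r0: data parity 0, sent rp 0 → ok
  r1: data parity 0, sent rp 0 → ok
  r2: data parity 0, sent rp 1 → mismatch
Recompute each column's even parity and compare to cp:
  c0: data parity 0, sent cp 0 → ok
  c1: data parity 0, sent cp 1 → mismatch
  c2: data parity 0, sent cp 0 → ok
  c3: data parity 0, sent cp 0 → ok
Exactly one row (r2) and one column (c1) fail → the flipped bit is at their intersection.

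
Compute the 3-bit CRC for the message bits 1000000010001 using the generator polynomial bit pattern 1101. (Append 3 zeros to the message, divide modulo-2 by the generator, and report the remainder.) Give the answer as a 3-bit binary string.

Append 3 zeros: 1000000010001000. Divide by 1101 (XOR where the leading bit is 1):
  pos 0: 1000 XOR 1101 = 0101
  pos 1: 1010 XOR 1101 = 0111
  pos 2: 1110 XOR 1101 = 0011
  pos 4: 1100 XOR 1101 = 0001
  pos 7: 1100 XOR 1101 = 0001
  pos 10: 1010 XOR 1101 = 0111
  pos 11: 1110 XOR 1101 = 0011
Remainder (last 3 bits) = 110. This is the CRC / FCS.

110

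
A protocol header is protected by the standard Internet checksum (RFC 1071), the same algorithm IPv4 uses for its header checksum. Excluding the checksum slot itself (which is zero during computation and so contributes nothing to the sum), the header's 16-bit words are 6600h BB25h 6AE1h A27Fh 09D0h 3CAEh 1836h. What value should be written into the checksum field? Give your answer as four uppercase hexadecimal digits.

72C4

One's-complement addition (fold any carry out of bit 15 back into bit 0):
  0x6600 + 0xBB25 = 0x12125 → wrap carry → 0x2126
  0x2126 + 0x6AE1 = 0x08C07
  0x8C07 + 0xA27F = 0x12E86 → wrap carry → 0x2E87
  0x2E87 + 0x09D0 = 0x03857
  0x3857 + 0x3CAE = 0x07505
  0x7505 + 0x1836 = 0x08D3B
One's-complement sum = 0x8D3B.
Checksum = ~0x8D3B & 0xFFFF = 0x72C4.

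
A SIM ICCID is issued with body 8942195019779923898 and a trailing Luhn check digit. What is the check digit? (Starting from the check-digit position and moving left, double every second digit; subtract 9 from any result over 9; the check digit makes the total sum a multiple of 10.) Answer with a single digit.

1

Partial digits right→left: 8 9 8 3 2 9 9 7 7 9 1 0 5 9 1 2 4 9 8
Double every second digit counting from the check-digit position (so the 1st, 3rd, 5th, ... of the partial from the right).
  doubled (with −9 where >9): 7 7 4 9 5 2 1 2 8 7 → sum 52
  kept as-is: 9 3 9 7 9 0 9 2 9 → sum 57
Total = 52 + 57 = 109.
Check digit = (10 − (109 mod 10)) mod 10 = 1.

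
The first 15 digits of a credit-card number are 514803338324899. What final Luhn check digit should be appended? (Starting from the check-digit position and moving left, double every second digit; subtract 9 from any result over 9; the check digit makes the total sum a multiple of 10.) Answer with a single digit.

Partial digits right→left: 9 9 8 4 2 3 8 3 3 3 0 8 4 1 5
Double every second digit counting from the check-digit position (so the 1st, 3rd, 5th, ... of the partial from the right).
  doubled (with −9 where >9): 9 7 4 7 6 0 8 1 → sum 42
  kept as-is: 9 4 3 3 3 8 1 → sum 31
Total = 42 + 31 = 73.
Check digit = (10 − (73 mod 10)) mod 10 = 7.

7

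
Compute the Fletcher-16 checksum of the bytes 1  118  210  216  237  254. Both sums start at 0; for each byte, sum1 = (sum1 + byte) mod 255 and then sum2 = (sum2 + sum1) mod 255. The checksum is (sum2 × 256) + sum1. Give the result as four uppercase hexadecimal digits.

Running sums (mod 255):
  after byte 0 (1): sum1=1, sum2=1
  after byte 1 (118): sum1=119, sum2=120
  after byte 2 (210): sum1=74, sum2=194
  after byte 3 (216): sum1=35, sum2=229
  after byte 4 (237): sum1=17, sum2=246
  after byte 5 (254): sum1=16, sum2=7
Checksum = sum2·256 + sum1 = 7·256 + 16 = 1808 = 0x0710.

0710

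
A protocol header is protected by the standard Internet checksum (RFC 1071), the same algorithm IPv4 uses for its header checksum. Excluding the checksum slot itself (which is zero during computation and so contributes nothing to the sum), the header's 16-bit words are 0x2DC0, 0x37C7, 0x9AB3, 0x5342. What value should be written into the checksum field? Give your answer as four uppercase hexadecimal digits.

One's-complement addition (fold any carry out of bit 15 back into bit 0):
  0x2DC0 + 0x37C7 = 0x06587
  0x6587 + 0x9AB3 = 0x1003A → wrap carry → 0x003B
  0x003B + 0x5342 = 0x0537D
One's-complement sum = 0x537D.
Checksum = ~0x537D & 0xFFFF = 0xAC82.

AC82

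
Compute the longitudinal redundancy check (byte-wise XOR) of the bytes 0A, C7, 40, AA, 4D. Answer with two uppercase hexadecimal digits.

XOR the bytes together:
  start with 0x0A
  0x0A ⊕ 0xC7 = 0xCD
  0xCD ⊕ 0x40 = 0x8D
  0x8D ⊕ 0xAA = 0x27
  0x27 ⊕ 0x4D = 0x6A

6A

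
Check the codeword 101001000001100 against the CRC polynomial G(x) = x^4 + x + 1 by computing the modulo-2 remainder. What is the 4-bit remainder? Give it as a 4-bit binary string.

Modulo-2 division of 101001000001100 by 10011:
  pos 0: 10100 XOR 10011 = 00111
  pos 2: 11110 XOR 10011 = 01101
  pos 3: 11010 XOR 10011 = 01001
  pos 4: 10010 XOR 10011 = 00001
  pos 8: 10011 XOR 10011 = 00000
Remainder = 0000 (zero — the frame passes the CRC check).

0000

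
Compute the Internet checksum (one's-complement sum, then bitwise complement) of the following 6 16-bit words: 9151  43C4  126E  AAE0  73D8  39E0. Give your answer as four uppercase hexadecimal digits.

One's-complement addition (fold any carry out of bit 15 back into bit 0):
  0x9151 + 0x43C4 = 0x0D515
  0xD515 + 0x126E = 0x0E783
  0xE783 + 0xAAE0 = 0x19263 → wrap carry → 0x9264
  0x9264 + 0x73D8 = 0x1063C → wrap carry → 0x063D
  0x063D + 0x39E0 = 0x0401D
One's-complement sum = 0x401D.
Checksum = ~0x401D & 0xFFFF = 0xBFE2.

BFE2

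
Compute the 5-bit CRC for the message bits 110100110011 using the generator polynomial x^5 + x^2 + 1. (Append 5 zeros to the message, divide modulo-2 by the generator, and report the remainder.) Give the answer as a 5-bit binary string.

11100

Append 5 zeros: 11010011001100000. Divide by 100101 (XOR where the leading bit is 1):
  pos 0: 110100 XOR 100101 = 010001
  pos 1: 100011 XOR 100101 = 000110
  pos 4: 110100 XOR 100101 = 010001
  pos 5: 100011 XOR 100101 = 000110
  pos 8: 110100 XOR 100101 = 010001
  pos 9: 100010 XOR 100101 = 000111
Remainder (last 5 bits) = 11100. This is the CRC / FCS.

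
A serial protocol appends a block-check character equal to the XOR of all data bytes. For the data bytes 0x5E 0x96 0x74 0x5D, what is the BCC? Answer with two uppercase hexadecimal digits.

E1

XOR the bytes together:
  start with 0x5E
  0x5E ⊕ 0x96 = 0xC8
  0xC8 ⊕ 0x74 = 0xBC
  0xBC ⊕ 0x5D = 0xE1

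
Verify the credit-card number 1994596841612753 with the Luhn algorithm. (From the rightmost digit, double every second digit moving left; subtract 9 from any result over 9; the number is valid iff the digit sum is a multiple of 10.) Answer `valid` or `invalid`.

invalid

From the right, keep odd positions and double even positions (subtract 9 from any doubled value over 9):
  doubled (positions 2,4,...): 1 4 3 8 3 1 9 2 → sum 31
  kept (positions 1,3,...): 3 7 1 1 8 9 4 9 → sum 42
Total = 73.
73 mod 10 = 3, so the number is invalid.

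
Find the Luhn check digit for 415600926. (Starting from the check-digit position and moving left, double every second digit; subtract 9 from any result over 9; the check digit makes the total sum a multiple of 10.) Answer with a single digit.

Partial digits right→left: 6 2 9 0 0 6 5 1 4
Double every second digit counting from the check-digit position (so the 1st, 3rd, 5th, ... of the partial from the right).
  doubled (with −9 where >9): 3 9 0 1 8 → sum 21
  kept as-is: 2 0 6 1 → sum 9
Total = 21 + 9 = 30.
Check digit = (10 − (30 mod 10)) mod 10 = 0.

0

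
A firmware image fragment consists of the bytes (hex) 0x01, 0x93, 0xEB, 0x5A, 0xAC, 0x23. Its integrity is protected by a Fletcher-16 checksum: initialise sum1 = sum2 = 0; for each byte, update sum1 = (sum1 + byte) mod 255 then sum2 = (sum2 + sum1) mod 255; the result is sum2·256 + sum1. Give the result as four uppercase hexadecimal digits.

23AA

Running sums (mod 255):
  after byte 0 (0x01): sum1=1, sum2=1
  after byte 1 (0x93): sum1=148, sum2=149
  after byte 2 (0xEB): sum1=128, sum2=22
  after byte 3 (0x5A): sum1=218, sum2=240
  after byte 4 (0xAC): sum1=135, sum2=120
  after byte 5 (0x23): sum1=170, sum2=35
Checksum = sum2·256 + sum1 = 35·256 + 170 = 9130 = 0x23AA.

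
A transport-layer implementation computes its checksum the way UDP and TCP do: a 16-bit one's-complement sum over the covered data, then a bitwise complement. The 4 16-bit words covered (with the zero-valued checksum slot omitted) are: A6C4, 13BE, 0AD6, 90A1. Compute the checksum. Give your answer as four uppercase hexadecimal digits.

One's-complement addition (fold any carry out of bit 15 back into bit 0):
  0xA6C4 + 0x13BE = 0x0BA82
  0xBA82 + 0x0AD6 = 0x0C558
  0xC558 + 0x90A1 = 0x155F9 → wrap carry → 0x55FA
One's-complement sum = 0x55FA.
Checksum = ~0x55FA & 0xFFFF = 0xAA05.

AA05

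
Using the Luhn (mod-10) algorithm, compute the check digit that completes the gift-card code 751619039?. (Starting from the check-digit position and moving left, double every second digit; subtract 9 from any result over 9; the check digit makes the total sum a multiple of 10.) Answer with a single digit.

9

Partial digits right→left: 9 3 0 9 1 6 1 5 7
Double every second digit counting from the check-digit position (so the 1st, 3rd, 5th, ... of the partial from the right).
  doubled (with −9 where >9): 9 0 2 2 5 → sum 18
  kept as-is: 3 9 6 5 → sum 23
Total = 18 + 23 = 41.
Check digit = (10 − (41 mod 10)) mod 10 = 9.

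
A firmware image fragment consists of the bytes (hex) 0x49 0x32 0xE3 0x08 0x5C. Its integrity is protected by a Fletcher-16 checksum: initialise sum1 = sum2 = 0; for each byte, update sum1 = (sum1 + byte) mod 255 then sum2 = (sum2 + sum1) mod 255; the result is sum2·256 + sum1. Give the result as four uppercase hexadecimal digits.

4FC3

Running sums (mod 255):
  after byte 0 (0x49): sum1=73, sum2=73
  after byte 1 (0x32): sum1=123, sum2=196
  after byte 2 (0xE3): sum1=95, sum2=36
  after byte 3 (0x08): sum1=103, sum2=139
  after byte 4 (0x5C): sum1=195, sum2=79
Checksum = sum2·256 + sum1 = 79·256 + 195 = 20419 = 0x4FC3.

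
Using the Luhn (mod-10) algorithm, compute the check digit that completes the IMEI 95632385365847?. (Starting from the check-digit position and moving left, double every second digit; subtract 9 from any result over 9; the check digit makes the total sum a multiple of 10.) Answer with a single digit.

4

Partial digits right→left: 7 4 8 5 6 3 5 8 3 2 3 6 5 9
Double every second digit counting from the check-digit position (so the 1st, 3rd, 5th, ... of the partial from the right).
  doubled (with −9 where >9): 5 7 3 1 6 6 1 → sum 29
  kept as-is: 4 5 3 8 2 6 9 → sum 37
Total = 29 + 37 = 66.
Check digit = (10 − (66 mod 10)) mod 10 = 4.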